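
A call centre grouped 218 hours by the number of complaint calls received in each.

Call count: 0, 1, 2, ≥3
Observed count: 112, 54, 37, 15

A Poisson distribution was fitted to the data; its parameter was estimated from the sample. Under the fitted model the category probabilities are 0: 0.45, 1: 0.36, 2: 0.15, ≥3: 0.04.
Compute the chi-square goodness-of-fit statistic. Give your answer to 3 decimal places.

Expected counts E_i = n·p_i: 218×0.45 = 98.1, 218×0.36 = 78.48, 218×0.15 = 32.7, 218×0.04 = 8.72.
0: (112 − 98.1)²/98.1 = 193.21/98.1 = 1.9695
1: (54 − 78.48)²/78.48 = 599.2704/78.48 = 7.6360
2: (37 − 32.7)²/32.7 = 18.49/32.7 = 0.5654
≥3: (15 − 8.72)²/8.72 = 39.4384/8.72 = 4.5228
Sum = 14.694

14.694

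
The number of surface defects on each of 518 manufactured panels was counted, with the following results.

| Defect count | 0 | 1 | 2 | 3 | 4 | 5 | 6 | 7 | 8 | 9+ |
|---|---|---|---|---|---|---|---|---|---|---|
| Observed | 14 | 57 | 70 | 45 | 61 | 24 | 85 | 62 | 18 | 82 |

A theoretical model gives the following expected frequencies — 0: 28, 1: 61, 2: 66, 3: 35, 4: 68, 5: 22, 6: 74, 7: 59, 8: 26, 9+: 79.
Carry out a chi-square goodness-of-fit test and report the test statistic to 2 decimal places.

cat         O        E   (O−E)²/E
0          14       28      7.000
1          57       61      0.262
2          70       66      0.242
3          45       35      2.857
4          61       68      0.721
5          24       22      0.182
6          85       74      1.635
7          62       59      0.153
8          18       26      2.462
9+         82       79      0.114
Sum = 15.63

15.63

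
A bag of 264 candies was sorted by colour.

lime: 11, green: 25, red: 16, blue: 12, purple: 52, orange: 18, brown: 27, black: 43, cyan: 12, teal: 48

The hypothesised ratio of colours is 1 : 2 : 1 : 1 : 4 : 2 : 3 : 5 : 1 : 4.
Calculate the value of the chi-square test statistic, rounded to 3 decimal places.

Ratio total = 24. Expected counts: 264×1/24 = 11, 264×2/24 = 22, 264×1/24 = 11, 264×1/24 = 11, 264×4/24 = 44, 264×2/24 = 22, 264×3/24 = 33, 264×5/24 = 55, 264×1/24 = 11, 264×4/24 = 44.
χ² = (11−11)²/11 + (25−22)²/22 + (16−11)²/11 + (12−11)²/11 + (52−44)²/44 + (18−22)²/22 + (27−33)²/33 + (43−55)²/55 + (12−11)²/11 + (48−44)²/44
   = 0.0000 + 0.4091 + 2.2727 + 0.0909 + 1.4545 + 0.7273 + 1.0909 + 2.6182 + 0.0909 + 0.3636
Sum = 9.118

9.118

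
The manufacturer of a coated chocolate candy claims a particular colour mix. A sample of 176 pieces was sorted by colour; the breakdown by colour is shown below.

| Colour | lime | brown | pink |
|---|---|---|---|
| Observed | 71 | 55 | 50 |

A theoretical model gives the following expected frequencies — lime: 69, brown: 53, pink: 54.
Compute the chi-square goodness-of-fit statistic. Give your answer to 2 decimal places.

0.43

cat         O        E   (O−E)²/E
lime       71       69      0.058
brown      55       53      0.075
pink       50       54      0.296
Sum = 0.43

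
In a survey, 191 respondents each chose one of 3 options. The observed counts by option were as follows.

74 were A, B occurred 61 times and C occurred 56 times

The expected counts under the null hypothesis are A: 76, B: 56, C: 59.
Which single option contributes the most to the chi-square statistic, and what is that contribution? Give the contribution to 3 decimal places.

B, 0.446

χ² = (74−76)²/76 + (61−56)²/56 + (56−59)²/59
   = 0.0526 + 0.4464 + 0.1525
The largest term is for B: 0.446.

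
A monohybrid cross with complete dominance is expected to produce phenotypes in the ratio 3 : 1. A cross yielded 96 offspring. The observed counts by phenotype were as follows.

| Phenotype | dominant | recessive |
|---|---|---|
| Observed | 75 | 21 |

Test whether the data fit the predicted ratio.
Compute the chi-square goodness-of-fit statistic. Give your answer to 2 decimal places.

0.50

Ratio total = 4. Expected counts: 96×3/4 = 72, 96×1/4 = 24.
χ² = (75−72)²/72 + (21−24)²/24
   = 0.125 + 0.375
Sum = 0.50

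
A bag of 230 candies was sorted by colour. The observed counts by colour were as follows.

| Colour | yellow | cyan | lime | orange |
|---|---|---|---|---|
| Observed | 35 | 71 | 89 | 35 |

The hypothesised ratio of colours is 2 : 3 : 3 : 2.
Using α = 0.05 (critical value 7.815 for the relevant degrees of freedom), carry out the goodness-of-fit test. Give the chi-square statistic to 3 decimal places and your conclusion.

11.116; reject

Ratio total = 10. Expected counts: 230×2/10 = 46, 230×3/10 = 69, 230×3/10 = 69, 230×2/10 = 46.
χ² = (35−46)²/46 + (71−69)²/69 + (89−69)²/69 + (35−46)²/46
   = 2.6304 + 0.0580 + 5.7971 + 2.6304
Sum = 11.116
df = 3. Since 11.116 > 7.815, we reject H₀.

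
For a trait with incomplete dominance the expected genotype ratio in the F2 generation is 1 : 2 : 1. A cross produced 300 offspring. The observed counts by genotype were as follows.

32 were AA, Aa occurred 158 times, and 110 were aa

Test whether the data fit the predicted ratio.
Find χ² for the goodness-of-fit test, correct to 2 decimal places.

Ratio total = 4. Expected counts: 300×1/4 = 75, 300×2/4 = 150, 300×1/4 = 75.
AA: (32 − 75)²/75 = 1849/75 = 24.653
Aa: (158 − 150)²/150 = 64/150 = 0.427
aa: (110 − 75)²/75 = 1225/75 = 16.333
Sum = 41.41

41.41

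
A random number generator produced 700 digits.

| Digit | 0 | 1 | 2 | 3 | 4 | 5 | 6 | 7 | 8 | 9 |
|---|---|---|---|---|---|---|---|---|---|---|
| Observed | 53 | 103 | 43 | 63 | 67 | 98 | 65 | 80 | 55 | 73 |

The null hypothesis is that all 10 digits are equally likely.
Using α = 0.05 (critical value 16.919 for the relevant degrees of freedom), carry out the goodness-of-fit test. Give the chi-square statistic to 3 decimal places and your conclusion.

47.257; reject

Expected count for each of the 10 categories: 700/10 = 70.
0: (53 − 70)²/70 = 289/70 = 4.1286
1: (103 − 70)²/70 = 1089/70 = 15.5571
2: (43 − 70)²/70 = 729/70 = 10.4143
3: (63 − 70)²/70 = 49/70 = 0.7000
4: (67 − 70)²/70 = 9/70 = 0.1286
5: (98 − 70)²/70 = 784/70 = 11.2000
6: (65 − 70)²/70 = 25/70 = 0.3571
7: (80 − 70)²/70 = 100/70 = 1.4286
8: (55 − 70)²/70 = 225/70 = 3.2143
9: (73 − 70)²/70 = 9/70 = 0.1286
Sum = 47.257
df = 9. Since 47.257 > 16.919, we reject H₀.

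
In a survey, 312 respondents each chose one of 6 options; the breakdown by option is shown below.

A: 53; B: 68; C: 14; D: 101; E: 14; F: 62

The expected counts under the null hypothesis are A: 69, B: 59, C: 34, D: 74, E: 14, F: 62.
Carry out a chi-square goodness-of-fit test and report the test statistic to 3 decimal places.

A: (53 − 69)²/69 = 256/69 = 3.7101
B: (68 − 59)²/59 = 81/59 = 1.3729
C: (14 − 34)²/34 = 400/34 = 11.7647
D: (101 − 74)²/74 = 729/74 = 9.8514
E: (14 − 14)²/14 = 0/14 = 0.0000
F: (62 − 62)²/62 = 0/62 = 0.0000
Sum = 26.699

26.699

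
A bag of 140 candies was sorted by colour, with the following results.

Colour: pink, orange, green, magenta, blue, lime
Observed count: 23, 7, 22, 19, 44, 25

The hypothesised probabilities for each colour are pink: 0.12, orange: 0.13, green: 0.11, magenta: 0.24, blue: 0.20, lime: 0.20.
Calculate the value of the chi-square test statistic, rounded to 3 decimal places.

27.817

Expected counts E_i = n·p_i: 140×0.12 = 16.8, 140×0.13 = 18.2, 140×0.11 = 15.4, 140×0.24 = 33.6, 140×0.20 = 28, 140×0.20 = 28.
cat          O        E   (O−E)²/E
pink        23     16.8     2.2881
orange       7     18.2     6.8923
green       22     15.4     2.8286
magenta     19     33.6     6.3440
blue        44       28     9.1429
lime        25       28     0.3214
Sum = 27.817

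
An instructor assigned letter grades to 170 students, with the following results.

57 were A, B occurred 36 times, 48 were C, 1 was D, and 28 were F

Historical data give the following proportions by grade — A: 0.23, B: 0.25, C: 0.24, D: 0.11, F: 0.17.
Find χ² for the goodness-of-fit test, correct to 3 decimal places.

Expected counts E_i = n·p_i: 170×0.23 = 39.1, 170×0.25 = 42.5, 170×0.24 = 40.8, 170×0.11 = 18.7, 170×0.17 = 28.9.
χ² = (57−39.1)²/39.1 + (36−42.5)²/42.5 + (48−40.8)²/40.8 + (1−18.7)²/18.7 + (28−28.9)²/28.9
   = 8.1946 + 0.9941 + 1.2706 + 16.7535 + 0.0280
Sum = 27.241

27.241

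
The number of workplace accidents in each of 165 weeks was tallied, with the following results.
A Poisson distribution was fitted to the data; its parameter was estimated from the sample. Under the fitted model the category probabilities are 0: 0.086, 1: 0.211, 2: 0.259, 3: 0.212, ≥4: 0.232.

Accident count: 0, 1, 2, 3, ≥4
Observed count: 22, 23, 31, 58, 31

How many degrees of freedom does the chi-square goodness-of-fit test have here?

3

There are k = 5 categories and 1 parameter estimated from the data, so df = 5 − 1 − 1 = 3.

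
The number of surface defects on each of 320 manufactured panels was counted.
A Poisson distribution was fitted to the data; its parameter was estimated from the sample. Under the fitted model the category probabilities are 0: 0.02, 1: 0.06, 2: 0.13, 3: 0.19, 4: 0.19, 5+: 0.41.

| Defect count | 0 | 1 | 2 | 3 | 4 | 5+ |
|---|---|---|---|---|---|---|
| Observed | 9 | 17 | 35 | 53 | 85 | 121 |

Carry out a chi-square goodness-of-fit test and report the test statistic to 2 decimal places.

13.78

Expected counts E_i = n·p_i: 320×0.02 = 6.4, 320×0.06 = 19.2, 320×0.13 = 41.6, 320×0.19 = 60.8, 320×0.19 = 60.8, 320×0.41 = 131.2.
0: (9 − 6.4)²/6.4 = 6.76/6.4 = 1.056
1: (17 − 19.2)²/19.2 = 4.84/19.2 = 0.252
2: (35 − 41.6)²/41.6 = 43.56/41.6 = 1.047
3: (53 − 60.8)²/60.8 = 60.84/60.8 = 1.001
4: (85 − 60.8)²/60.8 = 585.64/60.8 = 9.632
5+: (121 − 131.2)²/131.2 = 104.04/131.2 = 0.793
Sum = 13.78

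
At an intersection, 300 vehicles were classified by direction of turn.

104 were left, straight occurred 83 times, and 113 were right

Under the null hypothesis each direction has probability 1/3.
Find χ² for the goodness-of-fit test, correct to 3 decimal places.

4.740

Expected count for each of the 3 categories: 300/3 = 100.
cat           O        E   (O−E)²/E
left        104      100     0.1600
straight     83      100     2.8900
right       113      100     1.6900
Sum = 4.740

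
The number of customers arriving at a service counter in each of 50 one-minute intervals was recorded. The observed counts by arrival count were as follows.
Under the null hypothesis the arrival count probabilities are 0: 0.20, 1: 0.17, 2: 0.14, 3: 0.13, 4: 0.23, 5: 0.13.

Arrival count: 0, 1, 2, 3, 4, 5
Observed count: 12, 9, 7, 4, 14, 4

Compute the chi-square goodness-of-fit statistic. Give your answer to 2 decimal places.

2.90

Expected counts E_i = n·p_i: 50×0.20 = 10, 50×0.17 = 8.5, 50×0.14 = 7, 50×0.13 = 6.5, 50×0.23 = 11.5, 50×0.13 = 6.5.
0: (12 − 10)²/10 = 4/10 = 0.400
1: (9 − 8.5)²/8.5 = 0.25/8.5 = 0.029
2: (7 − 7)²/7 = 0/7 = 0.000
3: (4 − 6.5)²/6.5 = 6.25/6.5 = 0.962
4: (14 − 11.5)²/11.5 = 6.25/11.5 = 0.543
5: (4 − 6.5)²/6.5 = 6.25/6.5 = 0.962
Sum = 2.90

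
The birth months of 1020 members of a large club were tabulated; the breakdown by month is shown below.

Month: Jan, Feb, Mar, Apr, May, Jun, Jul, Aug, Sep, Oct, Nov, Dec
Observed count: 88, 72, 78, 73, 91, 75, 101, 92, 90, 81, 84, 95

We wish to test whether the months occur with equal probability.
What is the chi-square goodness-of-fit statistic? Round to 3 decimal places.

11.224

Under H₀ each category has probability 1/12, so each expected count is 1020/12 = 85.
χ² = (88−85)²/85 + (72−85)²/85 + (78−85)²/85 + (73−85)²/85 + (91−85)²/85 + (75−85)²/85 + (101−85)²/85 + (92−85)²/85 + (90−85)²/85 + (81−85)²/85 + (84−85)²/85 + (95−85)²/85
   = 0.1059 + 1.9882 + 0.5765 + 1.6941 + 0.4235 + 1.1765 + 3.0118 + 0.5765 + 0.2941 + 0.1882 + 0.0118 + 1.1765
Sum = 11.224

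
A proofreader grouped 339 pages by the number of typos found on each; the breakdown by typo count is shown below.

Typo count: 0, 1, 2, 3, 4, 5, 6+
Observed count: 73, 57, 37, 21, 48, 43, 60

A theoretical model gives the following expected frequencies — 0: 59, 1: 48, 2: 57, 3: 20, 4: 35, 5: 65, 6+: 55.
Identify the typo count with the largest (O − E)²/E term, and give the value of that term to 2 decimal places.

5, 7.45

cat         O        E   (O−E)²/E
0          73       59      3.322
1          57       48      1.688
2          37       57      7.018
3          21       20      0.050
4          48       35      4.829
5          43       65      7.446
6+         60       55      0.455
The largest term is for 5: 7.45.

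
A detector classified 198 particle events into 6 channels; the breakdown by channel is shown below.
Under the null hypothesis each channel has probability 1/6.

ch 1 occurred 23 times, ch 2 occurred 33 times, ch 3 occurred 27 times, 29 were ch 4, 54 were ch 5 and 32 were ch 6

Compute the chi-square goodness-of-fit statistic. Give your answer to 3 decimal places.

18.000

Under H₀ each category has probability 1/6, so each expected count is 198/6 = 33.
cat         O        E   (O−E)²/E
ch 1       23       33     3.0303
ch 2       33       33     0.0000
ch 3       27       33     1.0909
ch 4       29       33     0.4848
ch 5       54       33    13.3636
ch 6       32       33     0.0303
Sum = 18.000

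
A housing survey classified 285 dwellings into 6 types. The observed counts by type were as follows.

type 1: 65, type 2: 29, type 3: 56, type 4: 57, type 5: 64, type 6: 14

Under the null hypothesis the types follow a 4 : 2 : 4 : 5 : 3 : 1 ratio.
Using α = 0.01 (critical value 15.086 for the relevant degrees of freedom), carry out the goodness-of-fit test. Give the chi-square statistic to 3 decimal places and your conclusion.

Ratio total = 19. Expected counts: 285×4/19 = 60, 285×2/19 = 30, 285×4/19 = 60, 285×5/19 = 75, 285×3/19 = 45, 285×1/19 = 15.
χ² = (65−60)²/60 + (29−30)²/30 + (56−60)²/60 + (57−75)²/75 + (64−45)²/45 + (14−15)²/15
   = 0.4167 + 0.0333 + 0.2667 + 4.3200 + 8.0222 + 0.0667
Sum = 13.126
df = 5. Since 13.126 < 15.086, we do not reject H₀.

13.126; do not reject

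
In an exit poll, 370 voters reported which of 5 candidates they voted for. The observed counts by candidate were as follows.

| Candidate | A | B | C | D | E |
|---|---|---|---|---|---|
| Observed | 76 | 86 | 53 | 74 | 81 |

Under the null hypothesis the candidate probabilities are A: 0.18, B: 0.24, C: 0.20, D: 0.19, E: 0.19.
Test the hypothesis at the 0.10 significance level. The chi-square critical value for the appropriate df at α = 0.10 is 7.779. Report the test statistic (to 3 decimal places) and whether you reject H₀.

Expected counts E_i = n·p_i: 370×0.18 = 66.6, 370×0.24 = 88.8, 370×0.20 = 74, 370×0.19 = 70.3, 370×0.19 = 70.3.
A: (76 − 66.6)²/66.6 = 88.36/66.6 = 1.3267
B: (86 − 88.8)²/88.8 = 7.84/88.8 = 0.0883
C: (53 − 74)²/74 = 441/74 = 5.9595
D: (74 − 70.3)²/70.3 = 13.69/70.3 = 0.1947
E: (81 − 70.3)²/70.3 = 114.49/70.3 = 1.6286
Sum = 9.198
df = 4. Since 9.198 > 7.779, we reject H₀.

9.198; reject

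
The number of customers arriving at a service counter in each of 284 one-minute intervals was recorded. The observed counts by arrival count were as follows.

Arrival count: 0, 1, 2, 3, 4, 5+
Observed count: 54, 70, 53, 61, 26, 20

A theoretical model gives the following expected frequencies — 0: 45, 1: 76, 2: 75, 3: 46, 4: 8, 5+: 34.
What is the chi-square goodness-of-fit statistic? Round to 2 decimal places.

cat         O        E   (O−E)²/E
0          54       45      1.800
1          70       76      0.474
2          53       75      6.453
3          61       46      4.891
4          26        8     40.500
5+         20       34      5.765
Sum = 59.88

59.88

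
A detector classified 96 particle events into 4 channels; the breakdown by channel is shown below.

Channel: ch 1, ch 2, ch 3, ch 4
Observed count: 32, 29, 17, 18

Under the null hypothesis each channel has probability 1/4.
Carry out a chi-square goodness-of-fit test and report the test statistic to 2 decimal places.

7.25

Expected count for each of the 4 categories: 96/4 = 24.
ch 1: (32 − 24)²/24 = 64/24 = 2.667
ch 2: (29 − 24)²/24 = 25/24 = 1.042
ch 3: (17 − 24)²/24 = 49/24 = 2.042
ch 4: (18 − 24)²/24 = 36/24 = 1.500
Sum = 7.25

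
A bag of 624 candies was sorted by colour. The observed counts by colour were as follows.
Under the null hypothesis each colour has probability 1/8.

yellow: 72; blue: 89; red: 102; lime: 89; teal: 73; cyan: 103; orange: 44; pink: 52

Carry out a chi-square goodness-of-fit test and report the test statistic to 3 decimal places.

42.769

Under H₀ each category has probability 1/8, so each expected count is 624/8 = 78.
χ² = (72−78)²/78 + (89−78)²/78 + (102−78)²/78 + (89−78)²/78 + (73−78)²/78 + (103−78)²/78 + (44−78)²/78 + (52−78)²/78
   = 0.4615 + 1.5513 + 7.3846 + 1.5513 + 0.3205 + 8.0128 + 14.8205 + 8.6667
Sum = 42.769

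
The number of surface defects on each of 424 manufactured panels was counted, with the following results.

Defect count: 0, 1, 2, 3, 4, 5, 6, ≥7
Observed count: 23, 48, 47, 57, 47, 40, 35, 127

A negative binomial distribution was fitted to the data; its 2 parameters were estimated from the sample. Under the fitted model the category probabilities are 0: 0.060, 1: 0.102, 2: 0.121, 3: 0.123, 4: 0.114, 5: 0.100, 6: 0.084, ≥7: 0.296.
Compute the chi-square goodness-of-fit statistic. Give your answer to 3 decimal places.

Expected counts E_i = n·p_i: 424×0.060 = 25.44, 424×0.102 = 43.248, 424×0.121 = 51.304, 424×0.123 = 52.152, 424×0.114 = 48.336, 424×0.100 = 42.4, 424×0.084 = 35.616, 424×0.296 = 125.504.
cat         O        E   (O−E)²/E
0          23    25.44     0.2340
1          48   43.248     0.5221
2          47   51.304     0.3611
3          57   52.152     0.4507
4          47   48.336     0.0369
5          40     42.4     0.1358
6          35   35.616     0.0107
≥7        127  125.504     0.0178
Sum = 1.769

1.769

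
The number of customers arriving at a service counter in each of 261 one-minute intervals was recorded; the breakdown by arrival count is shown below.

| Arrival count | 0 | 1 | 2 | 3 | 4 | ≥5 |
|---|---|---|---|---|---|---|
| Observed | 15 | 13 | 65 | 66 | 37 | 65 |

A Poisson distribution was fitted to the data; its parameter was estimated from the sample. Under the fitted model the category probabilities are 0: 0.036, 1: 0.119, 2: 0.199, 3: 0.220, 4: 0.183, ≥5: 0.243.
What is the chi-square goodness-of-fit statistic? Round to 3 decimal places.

Expected counts E_i = n·p_i: 261×0.036 = 9.396, 261×0.119 = 31.059, 261×0.199 = 51.939, 261×0.220 = 57.42, 261×0.183 = 47.763, 261×0.243 = 63.423.
0: (15 − 9.396)²/9.396 = 31.404816/9.396 = 3.3424
1: (13 − 31.059)²/31.059 = 326.127481/31.059 = 10.5003
2: (65 − 51.939)²/51.939 = 170.589721/51.939 = 3.2844
3: (66 − 57.42)²/57.42 = 73.6164/57.42 = 1.2821
4: (37 − 47.763)²/47.763 = 115.842169/47.763 = 2.4254
≥5: (65 − 63.423)²/63.423 = 2.486929/63.423 = 0.0392
Sum = 20.874

20.874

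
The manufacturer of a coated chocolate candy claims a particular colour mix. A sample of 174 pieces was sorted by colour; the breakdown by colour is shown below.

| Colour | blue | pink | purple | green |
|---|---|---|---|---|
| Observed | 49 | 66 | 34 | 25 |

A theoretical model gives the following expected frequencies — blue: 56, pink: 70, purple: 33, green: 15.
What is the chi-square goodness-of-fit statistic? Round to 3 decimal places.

7.801

cat         O        E   (O−E)²/E
blue       49       56     0.8750
pink       66       70     0.2286
purple     34       33     0.0303
green      25       15     6.6667
Sum = 7.801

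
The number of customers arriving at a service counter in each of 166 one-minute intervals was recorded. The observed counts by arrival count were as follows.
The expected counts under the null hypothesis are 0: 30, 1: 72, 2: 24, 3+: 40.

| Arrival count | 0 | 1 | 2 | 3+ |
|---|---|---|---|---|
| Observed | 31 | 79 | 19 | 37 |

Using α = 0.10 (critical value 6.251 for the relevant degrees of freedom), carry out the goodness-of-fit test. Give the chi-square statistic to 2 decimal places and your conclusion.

1.98; do not reject

0: (31 − 30)²/30 = 1/30 = 0.033
1: (79 − 72)²/72 = 49/72 = 0.681
2: (19 − 24)²/24 = 25/24 = 1.042
3+: (37 − 40)²/40 = 9/40 = 0.225
Sum = 1.98
df = 3. Since 1.98 < 6.251, we do not reject H₀.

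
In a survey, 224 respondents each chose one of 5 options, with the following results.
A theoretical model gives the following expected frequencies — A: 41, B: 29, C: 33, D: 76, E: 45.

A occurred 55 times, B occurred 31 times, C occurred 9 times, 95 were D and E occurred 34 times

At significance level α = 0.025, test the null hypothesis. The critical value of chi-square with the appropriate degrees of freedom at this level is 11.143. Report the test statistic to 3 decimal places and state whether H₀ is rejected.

χ² = (55−41)²/41 + (31−29)²/29 + (9−33)²/33 + (95−76)²/76 + (34−45)²/45
   = 4.7805 + 0.1379 + 17.4545 + 4.7500 + 2.6889
Sum = 29.812
df = 4. Since 29.812 > 11.143, we reject H₀.

29.812; reject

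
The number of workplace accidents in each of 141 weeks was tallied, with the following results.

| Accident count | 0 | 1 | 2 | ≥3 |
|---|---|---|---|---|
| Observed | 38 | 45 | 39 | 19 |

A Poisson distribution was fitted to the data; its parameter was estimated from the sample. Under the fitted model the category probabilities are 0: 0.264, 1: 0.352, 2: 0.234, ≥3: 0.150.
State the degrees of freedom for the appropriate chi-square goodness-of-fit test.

There are k = 4 categories and 1 parameter estimated from the data, so df = 4 − 1 − 1 = 2.

2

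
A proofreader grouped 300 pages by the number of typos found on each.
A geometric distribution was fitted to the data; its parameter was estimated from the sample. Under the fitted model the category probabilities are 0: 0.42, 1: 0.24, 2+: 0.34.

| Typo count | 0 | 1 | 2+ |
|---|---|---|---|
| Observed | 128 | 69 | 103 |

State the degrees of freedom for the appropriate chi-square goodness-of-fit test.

1

There are k = 3 categories and 1 parameter estimated from the data, so df = 3 − 1 − 1 = 1.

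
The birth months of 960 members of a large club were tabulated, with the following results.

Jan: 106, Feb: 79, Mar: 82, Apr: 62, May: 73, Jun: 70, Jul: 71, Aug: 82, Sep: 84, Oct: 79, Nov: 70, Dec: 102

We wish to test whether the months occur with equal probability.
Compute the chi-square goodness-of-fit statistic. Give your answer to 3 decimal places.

23.000

Under H₀ each category has probability 1/12, so each expected count is 960/12 = 80.
χ² = (106−80)²/80 + (79−80)²/80 + (82−80)²/80 + (62−80)²/80 + (73−80)²/80 + (70−80)²/80 + (71−80)²/80 + (82−80)²/80 + (84−80)²/80 + (79−80)²/80 + (70−80)²/80 + (102−80)²/80
   = 8.4500 + 0.0125 + 0.0500 + 4.0500 + 0.6125 + 1.2500 + 1.0125 + 0.0500 + 0.2000 + 0.0125 + 1.2500 + 6.0500
Sum = 23.000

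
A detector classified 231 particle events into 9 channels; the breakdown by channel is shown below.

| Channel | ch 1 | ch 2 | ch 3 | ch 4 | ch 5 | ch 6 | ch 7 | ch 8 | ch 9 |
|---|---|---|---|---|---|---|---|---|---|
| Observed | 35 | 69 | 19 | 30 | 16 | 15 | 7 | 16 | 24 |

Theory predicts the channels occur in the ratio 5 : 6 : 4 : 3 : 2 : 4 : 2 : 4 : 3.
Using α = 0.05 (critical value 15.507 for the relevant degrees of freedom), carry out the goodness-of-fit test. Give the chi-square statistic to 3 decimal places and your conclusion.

39.500; reject

Ratio total = 33. Expected counts: 231×5/33 = 35, 231×6/33 = 42, 231×4/33 = 28, 231×3/33 = 21, 231×2/33 = 14, 231×4/33 = 28, 231×2/33 = 14, 231×4/33 = 28, 231×3/33 = 21.
ch 1: (35 − 35)²/35 = 0/35 = 0.0000
ch 2: (69 − 42)²/42 = 729/42 = 17.3571
ch 3: (19 − 28)²/28 = 81/28 = 2.8929
ch 4: (30 − 21)²/21 = 81/21 = 3.8571
ch 5: (16 − 14)²/14 = 4/14 = 0.2857
ch 6: (15 − 28)²/28 = 169/28 = 6.0357
ch 7: (7 − 14)²/14 = 49/14 = 3.5000
ch 8: (16 − 28)²/28 = 144/28 = 5.1429
ch 9: (24 − 21)²/21 = 9/21 = 0.4286
Sum = 39.500
df = 8. Since 39.500 > 15.507, we reject H₀.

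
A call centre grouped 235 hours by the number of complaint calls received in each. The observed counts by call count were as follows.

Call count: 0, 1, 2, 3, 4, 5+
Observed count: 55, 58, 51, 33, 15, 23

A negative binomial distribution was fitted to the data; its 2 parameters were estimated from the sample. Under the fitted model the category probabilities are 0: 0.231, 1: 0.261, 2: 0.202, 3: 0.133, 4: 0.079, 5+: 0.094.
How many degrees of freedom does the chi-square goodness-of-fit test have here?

There are k = 6 categories and 2 parameters estimated from the data, so df = 6 − 1 − 2 = 3.

3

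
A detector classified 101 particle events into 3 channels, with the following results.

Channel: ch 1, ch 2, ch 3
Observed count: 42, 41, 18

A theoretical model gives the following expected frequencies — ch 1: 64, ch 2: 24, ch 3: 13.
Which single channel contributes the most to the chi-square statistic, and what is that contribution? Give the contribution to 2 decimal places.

ch 1: (42 − 64)²/64 = 484/64 = 7.563
ch 2: (41 − 24)²/24 = 289/24 = 12.042
ch 3: (18 − 13)²/13 = 25/13 = 1.923
The largest term is for ch 2: 12.04.

ch 2, 12.04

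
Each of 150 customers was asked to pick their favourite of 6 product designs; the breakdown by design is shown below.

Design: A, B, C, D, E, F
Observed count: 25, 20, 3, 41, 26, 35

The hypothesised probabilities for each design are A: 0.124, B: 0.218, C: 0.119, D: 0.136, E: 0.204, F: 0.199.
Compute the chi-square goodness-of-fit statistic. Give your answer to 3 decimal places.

Expected counts E_i = n·p_i: 150×0.124 = 18.6, 150×0.218 = 32.7, 150×0.119 = 17.85, 150×0.136 = 20.4, 150×0.204 = 30.6, 150×0.199 = 29.85.
cat         O        E   (O−E)²/E
A          25     18.6     2.2022
B          20     32.7     4.9324
C           3    17.85    12.3542
D          41     20.4    20.8020
E          26     30.6     0.6915
F          35    29.85     0.8885
Sum = 41.871

41.871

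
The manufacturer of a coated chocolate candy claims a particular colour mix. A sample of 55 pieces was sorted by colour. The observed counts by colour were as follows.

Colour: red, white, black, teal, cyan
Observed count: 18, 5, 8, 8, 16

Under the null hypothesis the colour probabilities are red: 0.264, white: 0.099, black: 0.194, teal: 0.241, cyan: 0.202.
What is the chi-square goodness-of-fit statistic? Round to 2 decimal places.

5.77

Expected counts E_i = n·p_i: 55×0.264 = 14.52, 55×0.099 = 5.445, 55×0.194 = 10.67, 55×0.241 = 13.255, 55×0.202 = 11.11.
red: (18 − 14.52)²/14.52 = 12.1104/14.52 = 0.834
white: (5 − 5.445)²/5.445 = 0.198025/5.445 = 0.036
black: (8 − 10.67)²/10.67 = 7.1289/10.67 = 0.668
teal: (8 − 13.255)²/13.255 = 27.615025/13.255 = 2.083
cyan: (16 − 11.11)²/11.11 = 23.9121/11.11 = 2.152
Sum = 5.77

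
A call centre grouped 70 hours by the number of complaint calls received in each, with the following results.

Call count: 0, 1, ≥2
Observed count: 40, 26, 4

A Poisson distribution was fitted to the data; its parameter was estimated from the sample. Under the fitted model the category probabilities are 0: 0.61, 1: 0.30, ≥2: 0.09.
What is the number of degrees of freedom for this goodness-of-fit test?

1

There are k = 3 categories and 1 parameter estimated from the data, so df = 3 − 1 − 1 = 1.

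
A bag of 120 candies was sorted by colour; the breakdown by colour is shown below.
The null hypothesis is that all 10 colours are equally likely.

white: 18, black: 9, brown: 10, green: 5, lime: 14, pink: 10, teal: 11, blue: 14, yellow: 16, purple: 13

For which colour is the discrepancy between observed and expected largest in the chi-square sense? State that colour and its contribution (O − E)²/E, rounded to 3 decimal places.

green, 4.083

Expected count for each of the 10 categories: 120/10 = 12.
cat         O        E   (O−E)²/E
white      18       12     3.0000
black       9       12     0.7500
brown      10       12     0.3333
green       5       12     4.0833
lime       14       12     0.3333
pink       10       12     0.3333
teal       11       12     0.0833
blue       14       12     0.3333
yellow     16       12     1.3333
purple     13       12     0.0833
The largest term is for green: 4.083.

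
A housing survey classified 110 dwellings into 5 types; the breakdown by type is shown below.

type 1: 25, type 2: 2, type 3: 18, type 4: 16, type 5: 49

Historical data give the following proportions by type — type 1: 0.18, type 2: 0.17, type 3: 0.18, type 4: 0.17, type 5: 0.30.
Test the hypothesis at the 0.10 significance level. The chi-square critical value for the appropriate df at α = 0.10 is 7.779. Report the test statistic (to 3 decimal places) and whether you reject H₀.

24.591; reject

Expected counts E_i = n·p_i: 110×0.18 = 19.8, 110×0.17 = 18.7, 110×0.18 = 19.8, 110×0.17 = 18.7, 110×0.30 = 33.
cat         O        E   (O−E)²/E
type 1     25     19.8     1.3657
type 2      2     18.7    14.9139
type 3     18     19.8     0.1636
type 4     16     18.7     0.3898
type 5     49       33     7.7576
Sum = 24.591
df = 4. Since 24.591 > 7.779, we reject H₀.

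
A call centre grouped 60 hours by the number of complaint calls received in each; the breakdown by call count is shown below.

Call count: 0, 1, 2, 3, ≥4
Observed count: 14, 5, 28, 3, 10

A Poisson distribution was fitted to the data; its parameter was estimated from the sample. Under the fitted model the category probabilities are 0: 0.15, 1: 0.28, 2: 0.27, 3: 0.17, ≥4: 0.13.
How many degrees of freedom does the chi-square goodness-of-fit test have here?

3

There are k = 5 categories and 1 parameter estimated from the data, so df = 5 − 1 − 1 = 3.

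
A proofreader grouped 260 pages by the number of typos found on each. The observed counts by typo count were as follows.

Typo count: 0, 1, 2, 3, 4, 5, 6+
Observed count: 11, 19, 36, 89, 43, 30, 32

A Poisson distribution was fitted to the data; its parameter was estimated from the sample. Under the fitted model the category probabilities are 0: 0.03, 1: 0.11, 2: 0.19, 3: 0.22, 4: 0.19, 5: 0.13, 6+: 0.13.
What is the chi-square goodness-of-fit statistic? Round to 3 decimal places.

Expected counts E_i = n·p_i: 260×0.03 = 7.8, 260×0.11 = 28.6, 260×0.19 = 49.4, 260×0.22 = 57.2, 260×0.19 = 49.4, 260×0.13 = 33.8, 260×0.13 = 33.8.
cat         O        E   (O−E)²/E
0          11      7.8     1.3128
1          19     28.6     3.2224
2          36     49.4     3.6348
3          89     57.2    17.6790
4          43     49.4     0.8291
5          30     33.8     0.4272
6+         32     33.8     0.0959
Sum = 27.201

27.201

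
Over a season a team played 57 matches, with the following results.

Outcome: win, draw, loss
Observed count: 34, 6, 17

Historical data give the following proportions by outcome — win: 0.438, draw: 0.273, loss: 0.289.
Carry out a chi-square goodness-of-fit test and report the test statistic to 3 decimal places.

9.160

Expected counts E_i = n·p_i: 57×0.438 = 24.966, 57×0.273 = 15.561, 57×0.289 = 16.473.
cat         O        E   (O−E)²/E
win        34   24.966     3.2690
draw        6   15.561     5.8745
loss       17   16.473     0.0169
Sum = 9.160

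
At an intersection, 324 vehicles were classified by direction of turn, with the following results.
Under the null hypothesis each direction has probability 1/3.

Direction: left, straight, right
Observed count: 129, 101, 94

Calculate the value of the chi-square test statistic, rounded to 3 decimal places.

6.352

Expected count for each of the 3 categories: 324/3 = 108.
χ² = (129−108)²/108 + (101−108)²/108 + (94−108)²/108
   = 4.0833 + 0.4537 + 1.8148
Sum = 6.352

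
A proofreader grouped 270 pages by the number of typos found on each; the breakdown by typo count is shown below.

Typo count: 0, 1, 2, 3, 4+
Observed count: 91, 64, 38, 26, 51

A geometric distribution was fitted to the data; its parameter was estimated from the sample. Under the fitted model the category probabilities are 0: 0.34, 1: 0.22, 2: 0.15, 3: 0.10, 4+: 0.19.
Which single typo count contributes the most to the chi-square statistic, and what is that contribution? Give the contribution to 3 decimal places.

Expected counts E_i = n·p_i: 270×0.34 = 91.8, 270×0.22 = 59.4, 270×0.15 = 40.5, 270×0.10 = 27, 270×0.19 = 51.3.
cat         O        E   (O−E)²/E
0          91     91.8     0.0070
1          64     59.4     0.3562
2          38     40.5     0.1543
3          26       27     0.0370
4+         51     51.3     0.0018
The largest term is for 1: 0.356.

1, 0.356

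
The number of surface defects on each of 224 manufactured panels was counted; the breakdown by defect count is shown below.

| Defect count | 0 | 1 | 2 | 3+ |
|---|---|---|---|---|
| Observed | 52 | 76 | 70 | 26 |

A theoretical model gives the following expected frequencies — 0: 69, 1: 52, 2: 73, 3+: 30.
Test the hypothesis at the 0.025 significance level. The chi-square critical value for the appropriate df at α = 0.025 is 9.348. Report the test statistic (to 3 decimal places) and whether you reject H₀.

15.922; reject

0: (52 − 69)²/69 = 289/69 = 4.1884
1: (76 − 52)²/52 = 576/52 = 11.0769
2: (70 − 73)²/73 = 9/73 = 0.1233
3+: (26 − 30)²/30 = 16/30 = 0.5333
Sum = 15.922
df = 3. Since 15.922 > 9.348, we reject H₀.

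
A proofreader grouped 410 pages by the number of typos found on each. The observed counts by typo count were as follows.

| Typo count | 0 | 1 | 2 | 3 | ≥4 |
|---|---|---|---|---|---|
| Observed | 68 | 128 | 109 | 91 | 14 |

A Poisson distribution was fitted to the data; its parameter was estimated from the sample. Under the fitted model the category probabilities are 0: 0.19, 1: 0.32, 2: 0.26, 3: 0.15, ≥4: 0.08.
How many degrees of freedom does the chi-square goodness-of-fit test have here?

There are k = 5 categories and 1 parameter estimated from the data, so df = 5 − 1 − 1 = 3.

3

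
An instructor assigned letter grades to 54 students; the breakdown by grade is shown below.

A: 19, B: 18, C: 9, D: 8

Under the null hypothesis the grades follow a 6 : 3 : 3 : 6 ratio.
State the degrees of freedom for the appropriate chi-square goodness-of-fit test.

There are k = 4 categories and no parameters were estimated from the data, so df = 4 − 1 = 3.

3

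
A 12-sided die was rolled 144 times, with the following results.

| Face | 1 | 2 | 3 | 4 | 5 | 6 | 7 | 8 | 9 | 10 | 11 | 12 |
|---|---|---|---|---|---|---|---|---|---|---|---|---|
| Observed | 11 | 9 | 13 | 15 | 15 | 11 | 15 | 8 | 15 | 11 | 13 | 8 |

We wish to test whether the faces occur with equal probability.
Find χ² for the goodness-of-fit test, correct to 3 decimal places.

6.833

Under H₀ each category has probability 1/12, so each expected count is 144/12 = 12.
cat         O        E   (O−E)²/E
1          11       12     0.0833
2           9       12     0.7500
3          13       12     0.0833
4          15       12     0.7500
5          15       12     0.7500
6          11       12     0.0833
7          15       12     0.7500
8           8       12     1.3333
9          15       12     0.7500
10         11       12     0.0833
11         13       12     0.0833
12          8       12     1.3333
Sum = 6.833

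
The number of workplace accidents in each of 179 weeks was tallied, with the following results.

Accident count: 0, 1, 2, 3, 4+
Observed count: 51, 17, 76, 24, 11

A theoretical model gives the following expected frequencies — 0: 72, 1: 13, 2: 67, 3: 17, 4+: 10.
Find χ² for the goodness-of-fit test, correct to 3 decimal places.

11.547

cat         O        E   (O−E)²/E
0          51       72     6.1250
1          17       13     1.2308
2          76       67     1.2090
3          24       17     2.8824
4+         11       10     0.1000
Sum = 11.547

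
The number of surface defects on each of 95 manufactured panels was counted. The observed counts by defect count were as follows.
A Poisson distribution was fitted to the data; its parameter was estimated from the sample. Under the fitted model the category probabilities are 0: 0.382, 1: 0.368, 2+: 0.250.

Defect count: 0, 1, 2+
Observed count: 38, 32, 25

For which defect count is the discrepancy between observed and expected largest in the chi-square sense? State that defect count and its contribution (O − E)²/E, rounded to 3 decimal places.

1, 0.251

Expected counts E_i = n·p_i: 95×0.382 = 36.29, 95×0.368 = 34.96, 95×0.250 = 23.75.
χ² = (38−36.29)²/36.29 + (32−34.96)²/34.96 + (25−23.75)²/23.75
   = 0.0806 + 0.2506 + 0.0658
The largest term is for 1: 0.251.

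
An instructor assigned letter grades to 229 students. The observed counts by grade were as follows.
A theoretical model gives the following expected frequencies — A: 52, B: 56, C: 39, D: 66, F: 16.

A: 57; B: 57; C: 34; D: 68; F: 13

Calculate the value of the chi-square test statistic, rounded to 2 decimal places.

cat         O        E   (O−E)²/E
A          57       52      0.481
B          57       56      0.018
C          34       39      0.641
D          68       66      0.061
F          13       16      0.563
Sum = 1.76

1.76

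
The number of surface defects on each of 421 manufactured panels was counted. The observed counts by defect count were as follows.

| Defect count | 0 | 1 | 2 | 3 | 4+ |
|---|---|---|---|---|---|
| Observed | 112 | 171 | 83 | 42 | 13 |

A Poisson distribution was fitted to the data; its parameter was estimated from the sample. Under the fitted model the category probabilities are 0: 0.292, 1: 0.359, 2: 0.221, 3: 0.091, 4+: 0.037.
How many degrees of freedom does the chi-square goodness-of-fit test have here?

There are k = 5 categories and 1 parameter estimated from the data, so df = 5 − 1 − 1 = 3.

3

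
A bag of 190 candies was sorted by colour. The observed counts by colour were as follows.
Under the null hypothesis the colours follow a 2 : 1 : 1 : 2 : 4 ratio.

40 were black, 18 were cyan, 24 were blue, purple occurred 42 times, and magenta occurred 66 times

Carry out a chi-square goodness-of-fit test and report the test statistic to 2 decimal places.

Ratio total = 10. Expected counts: 190×2/10 = 38, 190×1/10 = 19, 190×1/10 = 19, 190×2/10 = 38, 190×4/10 = 76.
cat          O        E   (O−E)²/E
black       40       38      0.105
cyan        18       19      0.053
blue        24       19      1.316
purple      42       38      0.421
magenta     66       76      1.316
Sum = 3.21

3.21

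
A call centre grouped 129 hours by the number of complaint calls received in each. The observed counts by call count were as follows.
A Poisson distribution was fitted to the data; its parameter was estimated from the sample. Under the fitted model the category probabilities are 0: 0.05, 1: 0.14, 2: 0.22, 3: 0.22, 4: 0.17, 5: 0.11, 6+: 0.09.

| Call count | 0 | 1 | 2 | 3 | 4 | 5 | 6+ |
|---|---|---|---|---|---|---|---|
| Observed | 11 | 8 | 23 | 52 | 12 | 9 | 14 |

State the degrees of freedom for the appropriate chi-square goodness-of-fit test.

5

There are k = 7 categories and 1 parameter estimated from the data, so df = 7 − 1 − 1 = 5.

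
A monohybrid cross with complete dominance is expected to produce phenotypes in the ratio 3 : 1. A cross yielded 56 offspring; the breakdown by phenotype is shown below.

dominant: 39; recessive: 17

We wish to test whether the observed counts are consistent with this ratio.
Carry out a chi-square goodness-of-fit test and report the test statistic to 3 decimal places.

0.857

Ratio total = 4. Expected counts: 56×3/4 = 42, 56×1/4 = 14.
χ² = (39−42)²/42 + (17−14)²/14
   = 0.2143 + 0.6429
Sum = 0.857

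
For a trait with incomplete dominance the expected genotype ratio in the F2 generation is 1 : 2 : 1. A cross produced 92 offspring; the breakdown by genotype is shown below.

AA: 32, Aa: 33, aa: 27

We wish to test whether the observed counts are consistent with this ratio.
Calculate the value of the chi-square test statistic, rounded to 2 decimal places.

Ratio total = 4. Expected counts: 92×1/4 = 23, 92×2/4 = 46, 92×1/4 = 23.
cat         O        E   (O−E)²/E
AA         32       23      3.522
Aa         33       46      3.674
aa         27       23      0.696
Sum = 7.89

7.89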